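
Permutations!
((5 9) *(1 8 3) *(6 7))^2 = (9)(1 3 8)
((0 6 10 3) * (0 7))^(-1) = ((0 6 10 3 7))^(-1) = (0 7 3 10 6)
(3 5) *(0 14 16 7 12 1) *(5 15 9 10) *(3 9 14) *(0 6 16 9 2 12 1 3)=(1 6 16 7)(2 12 3 15 14 9 10 5)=[0, 6, 12, 15, 4, 2, 16, 1, 8, 10, 5, 11, 3, 13, 9, 14, 7]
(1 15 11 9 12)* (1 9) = (1 15 11)(9 12) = [0, 15, 2, 3, 4, 5, 6, 7, 8, 12, 10, 1, 9, 13, 14, 11]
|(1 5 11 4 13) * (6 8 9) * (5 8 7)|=|(1 8 9 6 7 5 11 4 13)|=9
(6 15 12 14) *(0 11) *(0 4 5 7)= (0 11 4 5 7)(6 15 12 14)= [11, 1, 2, 3, 5, 7, 15, 0, 8, 9, 10, 4, 14, 13, 6, 12]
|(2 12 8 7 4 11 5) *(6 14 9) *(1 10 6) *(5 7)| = |(1 10 6 14 9)(2 12 8 5)(4 11 7)| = 60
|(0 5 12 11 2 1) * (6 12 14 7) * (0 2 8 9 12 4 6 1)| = 12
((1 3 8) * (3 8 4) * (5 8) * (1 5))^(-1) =(3 4)(5 8)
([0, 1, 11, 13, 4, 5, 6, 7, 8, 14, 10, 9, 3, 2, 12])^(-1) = (2 13 3 12 14 9 11)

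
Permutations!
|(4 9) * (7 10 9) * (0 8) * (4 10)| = 2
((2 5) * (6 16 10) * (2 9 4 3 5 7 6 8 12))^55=(2 12 8 10 16 6 7)(3 4 9 5)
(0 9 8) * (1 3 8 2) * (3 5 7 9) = (0 3 8)(1 5 7 9 2) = [3, 5, 1, 8, 4, 7, 6, 9, 0, 2]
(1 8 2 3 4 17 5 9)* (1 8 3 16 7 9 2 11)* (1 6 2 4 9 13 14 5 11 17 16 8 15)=(1 3 9 15)(2 8 17 11 6)(4 16 7 13 14 5)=[0, 3, 8, 9, 16, 4, 2, 13, 17, 15, 10, 6, 12, 14, 5, 1, 7, 11]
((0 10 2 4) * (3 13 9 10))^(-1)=((0 3 13 9 10 2 4))^(-1)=(0 4 2 10 9 13 3)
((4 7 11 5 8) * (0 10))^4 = (4 8 5 11 7)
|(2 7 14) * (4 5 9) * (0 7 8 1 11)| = 21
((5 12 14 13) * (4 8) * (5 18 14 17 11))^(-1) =((4 8)(5 12 17 11)(13 18 14))^(-1) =(4 8)(5 11 17 12)(13 14 18)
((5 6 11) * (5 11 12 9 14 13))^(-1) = ((5 6 12 9 14 13))^(-1) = (5 13 14 9 12 6)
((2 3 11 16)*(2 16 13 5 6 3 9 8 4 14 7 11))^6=((16)(2 9 8 4 14 7 11 13 5 6 3))^6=(16)(2 11 9 13 8 5 4 6 14 3 7)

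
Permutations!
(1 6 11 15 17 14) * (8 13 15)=(1 6 11 8 13 15 17 14)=[0, 6, 2, 3, 4, 5, 11, 7, 13, 9, 10, 8, 12, 15, 1, 17, 16, 14]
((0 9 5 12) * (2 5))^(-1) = (0 12 5 2 9)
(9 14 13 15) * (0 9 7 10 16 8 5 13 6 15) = (0 9 14 6 15 7 10 16 8 5 13) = [9, 1, 2, 3, 4, 13, 15, 10, 5, 14, 16, 11, 12, 0, 6, 7, 8]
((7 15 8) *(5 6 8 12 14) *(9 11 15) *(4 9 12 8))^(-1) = ((4 9 11 15 8 7 12 14 5 6))^(-1) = (4 6 5 14 12 7 8 15 11 9)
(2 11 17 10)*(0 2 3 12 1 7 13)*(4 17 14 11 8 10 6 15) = (0 2 8 10 3 12 1 7 13)(4 17 6 15)(11 14) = [2, 7, 8, 12, 17, 5, 15, 13, 10, 9, 3, 14, 1, 0, 11, 4, 16, 6]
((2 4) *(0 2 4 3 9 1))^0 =((0 2 3 9 1))^0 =(9)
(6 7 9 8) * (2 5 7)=(2 5 7 9 8 6)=[0, 1, 5, 3, 4, 7, 2, 9, 6, 8]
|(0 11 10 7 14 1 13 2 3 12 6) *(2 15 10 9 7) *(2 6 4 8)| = 10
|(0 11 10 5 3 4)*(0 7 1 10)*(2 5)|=14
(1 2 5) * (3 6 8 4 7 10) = (1 2 5)(3 6 8 4 7 10) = [0, 2, 5, 6, 7, 1, 8, 10, 4, 9, 3]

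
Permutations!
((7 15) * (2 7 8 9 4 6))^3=((2 7 15 8 9 4 6))^3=(2 8 6 15 4 7 9)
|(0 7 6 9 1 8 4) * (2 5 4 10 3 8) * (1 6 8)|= 18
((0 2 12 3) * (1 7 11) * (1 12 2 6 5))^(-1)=((0 6 5 1 7 11 12 3))^(-1)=(0 3 12 11 7 1 5 6)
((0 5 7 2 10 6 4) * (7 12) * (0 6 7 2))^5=(0 7 10 2 12 5)(4 6)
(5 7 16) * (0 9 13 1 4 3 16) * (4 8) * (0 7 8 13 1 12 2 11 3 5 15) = (0 9 1 13 12 2 11 3 16 15)(4 5 8) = [9, 13, 11, 16, 5, 8, 6, 7, 4, 1, 10, 3, 2, 12, 14, 0, 15]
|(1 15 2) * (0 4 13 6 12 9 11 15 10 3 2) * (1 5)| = |(0 4 13 6 12 9 11 15)(1 10 3 2 5)| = 40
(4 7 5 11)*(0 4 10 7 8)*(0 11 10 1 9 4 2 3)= [2, 9, 3, 0, 8, 10, 6, 5, 11, 4, 7, 1]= (0 2 3)(1 9 4 8 11)(5 10 7)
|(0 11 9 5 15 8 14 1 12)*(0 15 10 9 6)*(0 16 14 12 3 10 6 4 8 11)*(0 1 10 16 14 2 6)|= |(0 1 3 16 2 6 14 10 9 5)(4 8 12 15 11)|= 10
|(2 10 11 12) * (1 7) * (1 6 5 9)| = 20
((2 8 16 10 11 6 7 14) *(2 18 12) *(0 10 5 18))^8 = ((0 10 11 6 7 14)(2 8 16 5 18 12))^8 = (0 11 7)(2 16 18)(5 12 8)(6 14 10)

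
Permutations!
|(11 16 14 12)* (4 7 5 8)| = |(4 7 5 8)(11 16 14 12)| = 4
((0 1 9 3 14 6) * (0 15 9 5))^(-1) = (0 5 1)(3 9 15 6 14)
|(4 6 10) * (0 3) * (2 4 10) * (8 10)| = 6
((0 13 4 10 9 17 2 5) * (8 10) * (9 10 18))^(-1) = ((0 13 4 8 18 9 17 2 5))^(-1) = (0 5 2 17 9 18 8 4 13)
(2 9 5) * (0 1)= (0 1)(2 9 5)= [1, 0, 9, 3, 4, 2, 6, 7, 8, 5]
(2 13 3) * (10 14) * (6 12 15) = (2 13 3)(6 12 15)(10 14) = [0, 1, 13, 2, 4, 5, 12, 7, 8, 9, 14, 11, 15, 3, 10, 6]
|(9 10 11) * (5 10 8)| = 5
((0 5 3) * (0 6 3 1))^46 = ((0 5 1)(3 6))^46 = (6)(0 5 1)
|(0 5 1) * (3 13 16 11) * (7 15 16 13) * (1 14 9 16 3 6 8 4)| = |(0 5 14 9 16 11 6 8 4 1)(3 7 15)| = 30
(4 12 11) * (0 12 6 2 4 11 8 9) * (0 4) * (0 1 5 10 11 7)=(0 12 8 9 4 6 2 1 5 10 11 7)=[12, 5, 1, 3, 6, 10, 2, 0, 9, 4, 11, 7, 8]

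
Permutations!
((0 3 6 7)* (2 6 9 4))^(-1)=(0 7 6 2 4 9 3)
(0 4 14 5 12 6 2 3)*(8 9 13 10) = [4, 1, 3, 0, 14, 12, 2, 7, 9, 13, 8, 11, 6, 10, 5] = (0 4 14 5 12 6 2 3)(8 9 13 10)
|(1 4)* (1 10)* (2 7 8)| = 3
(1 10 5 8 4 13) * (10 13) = (1 13)(4 10 5 8) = [0, 13, 2, 3, 10, 8, 6, 7, 4, 9, 5, 11, 12, 1]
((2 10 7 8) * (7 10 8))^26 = ((10)(2 8))^26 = (10)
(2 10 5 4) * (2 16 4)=(2 10 5)(4 16)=[0, 1, 10, 3, 16, 2, 6, 7, 8, 9, 5, 11, 12, 13, 14, 15, 4]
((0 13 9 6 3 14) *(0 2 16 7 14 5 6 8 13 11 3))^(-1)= (0 6 5 3 11)(2 14 7 16)(8 9 13)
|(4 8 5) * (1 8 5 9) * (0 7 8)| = 10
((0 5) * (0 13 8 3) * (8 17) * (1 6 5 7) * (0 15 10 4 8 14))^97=((0 7 1 6 5 13 17 14)(3 15 10 4 8))^97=(0 7 1 6 5 13 17 14)(3 10 8 15 4)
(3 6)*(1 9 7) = (1 9 7)(3 6) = [0, 9, 2, 6, 4, 5, 3, 1, 8, 7]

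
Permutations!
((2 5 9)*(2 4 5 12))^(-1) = (2 12)(4 9 5)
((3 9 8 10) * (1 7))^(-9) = (1 7)(3 10 8 9)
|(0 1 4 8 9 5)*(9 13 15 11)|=9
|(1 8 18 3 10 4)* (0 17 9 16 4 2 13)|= 12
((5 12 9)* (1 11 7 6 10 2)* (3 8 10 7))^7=((1 11 3 8 10 2)(5 12 9)(6 7))^7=(1 11 3 8 10 2)(5 12 9)(6 7)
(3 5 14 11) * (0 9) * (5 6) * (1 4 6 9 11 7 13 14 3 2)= (0 11 2 1 4 6 5 3 9)(7 13 14)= [11, 4, 1, 9, 6, 3, 5, 13, 8, 0, 10, 2, 12, 14, 7]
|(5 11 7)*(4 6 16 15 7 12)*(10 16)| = |(4 6 10 16 15 7 5 11 12)| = 9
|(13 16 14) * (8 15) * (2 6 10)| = 6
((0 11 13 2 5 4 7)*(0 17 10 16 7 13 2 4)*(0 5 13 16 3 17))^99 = (17)(0 11 2 13 4 16 7)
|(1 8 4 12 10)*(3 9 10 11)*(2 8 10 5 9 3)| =10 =|(1 10)(2 8 4 12 11)(5 9)|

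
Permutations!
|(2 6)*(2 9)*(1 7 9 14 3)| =7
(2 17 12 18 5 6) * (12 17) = [0, 1, 12, 3, 4, 6, 2, 7, 8, 9, 10, 11, 18, 13, 14, 15, 16, 17, 5] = (2 12 18 5 6)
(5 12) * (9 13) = (5 12)(9 13) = [0, 1, 2, 3, 4, 12, 6, 7, 8, 13, 10, 11, 5, 9]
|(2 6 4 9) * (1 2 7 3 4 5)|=|(1 2 6 5)(3 4 9 7)|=4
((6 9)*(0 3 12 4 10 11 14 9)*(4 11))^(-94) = (0 14 3 9 12 6 11)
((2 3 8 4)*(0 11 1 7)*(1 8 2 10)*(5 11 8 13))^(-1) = (0 7 1 10 4 8)(2 3)(5 13 11)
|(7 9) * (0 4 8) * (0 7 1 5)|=|(0 4 8 7 9 1 5)|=7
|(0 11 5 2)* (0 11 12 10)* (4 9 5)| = 15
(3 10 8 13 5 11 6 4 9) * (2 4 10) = (2 4 9 3)(5 11 6 10 8 13) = [0, 1, 4, 2, 9, 11, 10, 7, 13, 3, 8, 6, 12, 5]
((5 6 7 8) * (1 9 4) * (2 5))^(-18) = ((1 9 4)(2 5 6 7 8))^(-18) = (9)(2 6 8 5 7)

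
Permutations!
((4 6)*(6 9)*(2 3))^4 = ((2 3)(4 9 6))^4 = (4 9 6)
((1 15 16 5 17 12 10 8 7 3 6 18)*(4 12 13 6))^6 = (1 6 17 16)(5 15 18 13)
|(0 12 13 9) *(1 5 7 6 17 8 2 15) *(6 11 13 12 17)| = |(0 17 8 2 15 1 5 7 11 13 9)| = 11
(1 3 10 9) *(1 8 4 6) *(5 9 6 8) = (1 3 10 6)(4 8)(5 9) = [0, 3, 2, 10, 8, 9, 1, 7, 4, 5, 6]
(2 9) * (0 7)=(0 7)(2 9)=[7, 1, 9, 3, 4, 5, 6, 0, 8, 2]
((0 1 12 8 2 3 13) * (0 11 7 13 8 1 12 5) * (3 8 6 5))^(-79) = ((0 12 1 3 6 5)(2 8)(7 13 11))^(-79) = (0 5 6 3 1 12)(2 8)(7 11 13)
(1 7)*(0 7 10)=(0 7 1 10)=[7, 10, 2, 3, 4, 5, 6, 1, 8, 9, 0]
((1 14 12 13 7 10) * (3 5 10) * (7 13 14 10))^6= ((1 10)(3 5 7)(12 14))^6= (14)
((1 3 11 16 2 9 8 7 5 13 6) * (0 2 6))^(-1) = (0 13 5 7 8 9 2)(1 6 16 11 3) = ((0 2 9 8 7 5 13)(1 3 11 16 6))^(-1)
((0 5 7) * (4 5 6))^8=(0 5 6 7 4)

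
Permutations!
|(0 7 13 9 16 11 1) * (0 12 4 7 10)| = 8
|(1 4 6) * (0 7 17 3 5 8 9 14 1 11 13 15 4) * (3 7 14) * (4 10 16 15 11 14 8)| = 18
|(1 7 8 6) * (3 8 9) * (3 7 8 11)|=6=|(1 8 6)(3 11)(7 9)|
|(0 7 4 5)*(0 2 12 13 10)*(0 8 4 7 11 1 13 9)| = 11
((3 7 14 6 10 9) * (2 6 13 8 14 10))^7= (2 6)(3 9 10 7)(8 14 13)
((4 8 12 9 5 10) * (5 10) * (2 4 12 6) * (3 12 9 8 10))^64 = (12)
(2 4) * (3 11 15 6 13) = (2 4)(3 11 15 6 13) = [0, 1, 4, 11, 2, 5, 13, 7, 8, 9, 10, 15, 12, 3, 14, 6]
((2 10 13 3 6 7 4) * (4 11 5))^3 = ((2 10 13 3 6 7 11 5 4))^3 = (2 3 11)(4 13 7)(5 10 6)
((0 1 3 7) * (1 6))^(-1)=(0 7 3 1 6)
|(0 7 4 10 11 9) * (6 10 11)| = |(0 7 4 11 9)(6 10)| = 10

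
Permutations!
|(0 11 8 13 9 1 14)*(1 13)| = 10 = |(0 11 8 1 14)(9 13)|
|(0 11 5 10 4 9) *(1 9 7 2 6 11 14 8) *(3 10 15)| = 45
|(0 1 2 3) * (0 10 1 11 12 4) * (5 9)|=|(0 11 12 4)(1 2 3 10)(5 9)|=4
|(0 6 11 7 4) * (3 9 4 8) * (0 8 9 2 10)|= |(0 6 11 7 9 4 8 3 2 10)|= 10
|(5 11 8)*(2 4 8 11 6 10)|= |(11)(2 4 8 5 6 10)|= 6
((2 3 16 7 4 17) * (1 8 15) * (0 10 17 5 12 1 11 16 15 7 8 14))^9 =((0 10 17 2 3 15 11 16 8 7 4 5 12 1 14))^9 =(0 7 2 12 11)(1 16 10 4 3)(5 15 14 8 17)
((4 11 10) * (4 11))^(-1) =((10 11))^(-1) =(10 11)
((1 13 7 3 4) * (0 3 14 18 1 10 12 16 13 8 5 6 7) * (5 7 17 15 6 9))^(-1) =(0 13 16 12 10 4 3)(1 18 14 7 8)(5 9)(6 15 17)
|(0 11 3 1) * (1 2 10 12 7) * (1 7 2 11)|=|(0 1)(2 10 12)(3 11)|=6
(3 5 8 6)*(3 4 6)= [0, 1, 2, 5, 6, 8, 4, 7, 3]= (3 5 8)(4 6)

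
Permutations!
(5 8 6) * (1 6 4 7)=(1 6 5 8 4 7)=[0, 6, 2, 3, 7, 8, 5, 1, 4]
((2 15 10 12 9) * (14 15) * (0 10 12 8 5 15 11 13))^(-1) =((0 10 8 5 15 12 9 2 14 11 13))^(-1) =(0 13 11 14 2 9 12 15 5 8 10)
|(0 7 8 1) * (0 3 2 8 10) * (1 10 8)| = 12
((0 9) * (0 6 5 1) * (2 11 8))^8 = ((0 9 6 5 1)(2 11 8))^8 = (0 5 9 1 6)(2 8 11)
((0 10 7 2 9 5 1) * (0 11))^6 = (0 1 9 7)(2 10 11 5)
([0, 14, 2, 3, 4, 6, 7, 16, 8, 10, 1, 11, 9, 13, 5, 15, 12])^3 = [0, 6, 2, 3, 4, 16, 12, 9, 8, 14, 5, 11, 1, 13, 7, 15, 10]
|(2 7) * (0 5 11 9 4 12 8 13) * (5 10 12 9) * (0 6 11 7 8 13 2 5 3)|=|(0 10 12 13 6 11 3)(2 8)(4 9)(5 7)|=14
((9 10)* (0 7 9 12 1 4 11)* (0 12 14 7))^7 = ((1 4 11 12)(7 9 10 14))^7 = (1 12 11 4)(7 14 10 9)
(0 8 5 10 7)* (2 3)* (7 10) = (10)(0 8 5 7)(2 3) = [8, 1, 3, 2, 4, 7, 6, 0, 5, 9, 10]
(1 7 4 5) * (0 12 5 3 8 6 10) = (0 12 5 1 7 4 3 8 6 10) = [12, 7, 2, 8, 3, 1, 10, 4, 6, 9, 0, 11, 5]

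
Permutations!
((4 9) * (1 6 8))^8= (9)(1 8 6)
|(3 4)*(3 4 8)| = |(3 8)| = 2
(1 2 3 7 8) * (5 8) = [0, 2, 3, 7, 4, 8, 6, 5, 1] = (1 2 3 7 5 8)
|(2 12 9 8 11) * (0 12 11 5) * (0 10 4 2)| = |(0 12 9 8 5 10 4 2 11)| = 9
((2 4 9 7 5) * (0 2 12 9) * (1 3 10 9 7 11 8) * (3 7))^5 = ((0 2 4)(1 7 5 12 3 10 9 11 8))^5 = (0 4 2)(1 10 7 9 5 11 12 8 3)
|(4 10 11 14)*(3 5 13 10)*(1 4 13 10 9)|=9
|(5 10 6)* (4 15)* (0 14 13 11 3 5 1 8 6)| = |(0 14 13 11 3 5 10)(1 8 6)(4 15)| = 42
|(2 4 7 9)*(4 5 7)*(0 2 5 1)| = |(0 2 1)(5 7 9)| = 3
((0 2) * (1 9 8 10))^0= ((0 2)(1 9 8 10))^0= (10)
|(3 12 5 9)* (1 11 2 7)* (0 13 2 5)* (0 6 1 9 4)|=|(0 13 2 7 9 3 12 6 1 11 5 4)|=12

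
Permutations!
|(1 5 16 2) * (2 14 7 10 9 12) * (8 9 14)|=21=|(1 5 16 8 9 12 2)(7 10 14)|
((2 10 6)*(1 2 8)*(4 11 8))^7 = (11)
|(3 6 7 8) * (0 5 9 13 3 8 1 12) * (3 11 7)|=|(0 5 9 13 11 7 1 12)(3 6)|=8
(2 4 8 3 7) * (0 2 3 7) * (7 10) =(0 2 4 8 10 7 3) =[2, 1, 4, 0, 8, 5, 6, 3, 10, 9, 7]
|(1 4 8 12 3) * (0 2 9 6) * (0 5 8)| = 10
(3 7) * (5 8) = (3 7)(5 8) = [0, 1, 2, 7, 4, 8, 6, 3, 5]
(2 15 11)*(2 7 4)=(2 15 11 7 4)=[0, 1, 15, 3, 2, 5, 6, 4, 8, 9, 10, 7, 12, 13, 14, 11]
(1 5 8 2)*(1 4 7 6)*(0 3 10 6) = (0 3 10 6 1 5 8 2 4 7) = [3, 5, 4, 10, 7, 8, 1, 0, 2, 9, 6]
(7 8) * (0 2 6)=(0 2 6)(7 8)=[2, 1, 6, 3, 4, 5, 0, 8, 7]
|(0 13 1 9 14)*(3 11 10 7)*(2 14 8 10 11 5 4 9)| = 35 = |(0 13 1 2 14)(3 5 4 9 8 10 7)|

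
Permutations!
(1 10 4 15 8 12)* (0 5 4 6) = (0 5 4 15 8 12 1 10 6) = [5, 10, 2, 3, 15, 4, 0, 7, 12, 9, 6, 11, 1, 13, 14, 8]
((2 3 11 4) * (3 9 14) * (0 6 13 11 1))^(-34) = (0 9 13 3 4)(1 2 6 14 11) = ((0 6 13 11 4 2 9 14 3 1))^(-34)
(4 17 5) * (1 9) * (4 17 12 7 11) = (1 9)(4 12 7 11)(5 17) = [0, 9, 2, 3, 12, 17, 6, 11, 8, 1, 10, 4, 7, 13, 14, 15, 16, 5]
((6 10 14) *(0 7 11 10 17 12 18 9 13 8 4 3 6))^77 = (0 11 14 7 10)(3 9 6 13 17 8 12 4 18)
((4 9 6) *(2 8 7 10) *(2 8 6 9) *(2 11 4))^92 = ((2 6)(4 11)(7 10 8))^92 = (11)(7 8 10)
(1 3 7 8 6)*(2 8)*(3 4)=(1 4 3 7 2 8 6)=[0, 4, 8, 7, 3, 5, 1, 2, 6]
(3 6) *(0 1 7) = [1, 7, 2, 6, 4, 5, 3, 0] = (0 1 7)(3 6)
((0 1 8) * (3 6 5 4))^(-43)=(0 8 1)(3 6 5 4)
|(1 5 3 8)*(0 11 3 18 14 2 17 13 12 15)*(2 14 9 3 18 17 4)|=|(0 11 18 9 3 8 1 5 17 13 12 15)(2 4)|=12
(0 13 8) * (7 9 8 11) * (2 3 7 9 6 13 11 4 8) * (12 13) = (0 11 9 2 3 7 6 12 13 4 8) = [11, 1, 3, 7, 8, 5, 12, 6, 0, 2, 10, 9, 13, 4]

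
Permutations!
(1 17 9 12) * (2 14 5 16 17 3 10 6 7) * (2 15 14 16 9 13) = (1 3 10 6 7 15 14 5 9 12)(2 16 17 13) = [0, 3, 16, 10, 4, 9, 7, 15, 8, 12, 6, 11, 1, 2, 5, 14, 17, 13]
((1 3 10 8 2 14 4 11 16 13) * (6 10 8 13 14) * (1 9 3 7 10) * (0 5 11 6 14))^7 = (0 16 11 5)(1 2 13 6 8 10 4 3 7 14 9)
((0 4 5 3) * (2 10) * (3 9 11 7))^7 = ((0 4 5 9 11 7 3)(2 10))^7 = (11)(2 10)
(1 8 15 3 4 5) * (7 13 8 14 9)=(1 14 9 7 13 8 15 3 4 5)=[0, 14, 2, 4, 5, 1, 6, 13, 15, 7, 10, 11, 12, 8, 9, 3]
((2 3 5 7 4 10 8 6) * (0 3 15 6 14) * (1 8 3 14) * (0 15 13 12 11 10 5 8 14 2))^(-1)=((0 2 13 12 11 10 3 8 1 14 15 6)(4 5 7))^(-1)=(0 6 15 14 1 8 3 10 11 12 13 2)(4 7 5)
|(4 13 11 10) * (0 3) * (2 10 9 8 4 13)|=|(0 3)(2 10 13 11 9 8 4)|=14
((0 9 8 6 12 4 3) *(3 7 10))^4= ((0 9 8 6 12 4 7 10 3))^4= (0 12 3 6 10 8 7 9 4)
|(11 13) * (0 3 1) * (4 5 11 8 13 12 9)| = |(0 3 1)(4 5 11 12 9)(8 13)| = 30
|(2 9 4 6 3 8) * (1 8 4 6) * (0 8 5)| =|(0 8 2 9 6 3 4 1 5)| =9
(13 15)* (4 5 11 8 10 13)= (4 5 11 8 10 13 15)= [0, 1, 2, 3, 5, 11, 6, 7, 10, 9, 13, 8, 12, 15, 14, 4]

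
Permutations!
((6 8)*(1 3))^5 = (1 3)(6 8)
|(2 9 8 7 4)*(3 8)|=6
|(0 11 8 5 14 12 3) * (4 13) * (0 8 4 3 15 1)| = |(0 11 4 13 3 8 5 14 12 15 1)| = 11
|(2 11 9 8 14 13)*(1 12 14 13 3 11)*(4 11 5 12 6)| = 8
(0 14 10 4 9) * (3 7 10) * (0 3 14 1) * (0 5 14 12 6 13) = (0 1 5 14 12 6 13)(3 7 10 4 9) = [1, 5, 2, 7, 9, 14, 13, 10, 8, 3, 4, 11, 6, 0, 12]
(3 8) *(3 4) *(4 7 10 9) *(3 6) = [0, 1, 2, 8, 6, 5, 3, 10, 7, 4, 9] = (3 8 7 10 9 4 6)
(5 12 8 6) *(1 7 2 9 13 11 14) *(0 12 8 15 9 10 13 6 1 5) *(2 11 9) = (0 12 15 2 10 13 9 6)(1 7 11 14 5 8) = [12, 7, 10, 3, 4, 8, 0, 11, 1, 6, 13, 14, 15, 9, 5, 2]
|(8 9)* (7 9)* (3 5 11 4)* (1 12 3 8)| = 9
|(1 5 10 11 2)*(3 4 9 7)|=|(1 5 10 11 2)(3 4 9 7)|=20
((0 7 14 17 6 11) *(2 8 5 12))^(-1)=((0 7 14 17 6 11)(2 8 5 12))^(-1)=(0 11 6 17 14 7)(2 12 5 8)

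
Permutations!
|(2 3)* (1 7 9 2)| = |(1 7 9 2 3)| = 5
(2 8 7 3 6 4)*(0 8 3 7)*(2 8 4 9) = (0 4 8)(2 3 6 9) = [4, 1, 3, 6, 8, 5, 9, 7, 0, 2]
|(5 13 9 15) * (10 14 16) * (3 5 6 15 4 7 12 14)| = 10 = |(3 5 13 9 4 7 12 14 16 10)(6 15)|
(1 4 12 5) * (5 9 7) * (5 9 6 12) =[0, 4, 2, 3, 5, 1, 12, 9, 8, 7, 10, 11, 6] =(1 4 5)(6 12)(7 9)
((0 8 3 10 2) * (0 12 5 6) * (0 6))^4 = ((0 8 3 10 2 12 5))^4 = (0 2 8 12 3 5 10)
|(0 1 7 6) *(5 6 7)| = |(7)(0 1 5 6)| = 4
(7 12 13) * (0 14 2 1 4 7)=(0 14 2 1 4 7 12 13)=[14, 4, 1, 3, 7, 5, 6, 12, 8, 9, 10, 11, 13, 0, 2]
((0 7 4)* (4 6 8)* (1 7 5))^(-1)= ((0 5 1 7 6 8 4))^(-1)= (0 4 8 6 7 1 5)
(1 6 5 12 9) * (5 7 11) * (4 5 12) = (1 6 7 11 12 9)(4 5) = [0, 6, 2, 3, 5, 4, 7, 11, 8, 1, 10, 12, 9]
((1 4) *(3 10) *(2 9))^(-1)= (1 4)(2 9)(3 10)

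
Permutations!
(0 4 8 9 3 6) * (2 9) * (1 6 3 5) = (0 4 8 2 9 5 1 6) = [4, 6, 9, 3, 8, 1, 0, 7, 2, 5]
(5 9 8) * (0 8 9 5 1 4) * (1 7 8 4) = (9)(0 4)(7 8) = [4, 1, 2, 3, 0, 5, 6, 8, 7, 9]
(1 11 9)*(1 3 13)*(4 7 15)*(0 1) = (0 1 11 9 3 13)(4 7 15) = [1, 11, 2, 13, 7, 5, 6, 15, 8, 3, 10, 9, 12, 0, 14, 4]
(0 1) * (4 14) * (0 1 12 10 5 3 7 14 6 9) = (0 12 10 5 3 7 14 4 6 9) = [12, 1, 2, 7, 6, 3, 9, 14, 8, 0, 5, 11, 10, 13, 4]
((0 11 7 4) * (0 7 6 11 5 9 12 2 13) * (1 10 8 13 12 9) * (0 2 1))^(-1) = (0 5)(1 12 2 13 8 10)(4 7)(6 11)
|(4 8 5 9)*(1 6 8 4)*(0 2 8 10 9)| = |(0 2 8 5)(1 6 10 9)| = 4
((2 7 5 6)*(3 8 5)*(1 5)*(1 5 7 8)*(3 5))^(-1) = (1 3 8 2 6 5 7)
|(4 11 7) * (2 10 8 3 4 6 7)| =6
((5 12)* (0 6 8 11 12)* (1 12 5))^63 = ((0 6 8 11 5)(1 12))^63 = (0 11 6 5 8)(1 12)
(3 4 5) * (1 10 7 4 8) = [0, 10, 2, 8, 5, 3, 6, 4, 1, 9, 7] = (1 10 7 4 5 3 8)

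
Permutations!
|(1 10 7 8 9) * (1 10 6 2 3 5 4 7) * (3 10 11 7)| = 12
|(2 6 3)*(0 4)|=|(0 4)(2 6 3)|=6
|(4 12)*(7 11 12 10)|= 5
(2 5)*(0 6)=(0 6)(2 5)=[6, 1, 5, 3, 4, 2, 0]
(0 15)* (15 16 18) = (0 16 18 15) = [16, 1, 2, 3, 4, 5, 6, 7, 8, 9, 10, 11, 12, 13, 14, 0, 18, 17, 15]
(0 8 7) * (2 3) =(0 8 7)(2 3) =[8, 1, 3, 2, 4, 5, 6, 0, 7]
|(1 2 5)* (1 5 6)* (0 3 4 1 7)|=7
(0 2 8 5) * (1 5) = (0 2 8 1 5) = [2, 5, 8, 3, 4, 0, 6, 7, 1]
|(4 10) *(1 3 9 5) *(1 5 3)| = |(3 9)(4 10)| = 2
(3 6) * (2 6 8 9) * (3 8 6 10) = (2 10 3 6 8 9) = [0, 1, 10, 6, 4, 5, 8, 7, 9, 2, 3]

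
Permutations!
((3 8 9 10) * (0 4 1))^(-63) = (3 8 9 10)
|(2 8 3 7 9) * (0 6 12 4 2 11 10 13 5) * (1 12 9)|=7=|(0 6 9 11 10 13 5)(1 12 4 2 8 3 7)|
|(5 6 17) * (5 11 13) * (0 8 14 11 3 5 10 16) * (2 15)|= 28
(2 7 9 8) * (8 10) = (2 7 9 10 8) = [0, 1, 7, 3, 4, 5, 6, 9, 2, 10, 8]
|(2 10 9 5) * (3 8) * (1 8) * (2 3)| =|(1 8 2 10 9 5 3)| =7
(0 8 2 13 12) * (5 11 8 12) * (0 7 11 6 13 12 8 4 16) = (0 8 2 12 7 11 4 16)(5 6 13) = [8, 1, 12, 3, 16, 6, 13, 11, 2, 9, 10, 4, 7, 5, 14, 15, 0]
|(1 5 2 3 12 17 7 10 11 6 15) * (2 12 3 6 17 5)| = 4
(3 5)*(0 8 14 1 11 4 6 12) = (0 8 14 1 11 4 6 12)(3 5) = [8, 11, 2, 5, 6, 3, 12, 7, 14, 9, 10, 4, 0, 13, 1]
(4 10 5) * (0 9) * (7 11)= (0 9)(4 10 5)(7 11)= [9, 1, 2, 3, 10, 4, 6, 11, 8, 0, 5, 7]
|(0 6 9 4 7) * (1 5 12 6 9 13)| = |(0 9 4 7)(1 5 12 6 13)| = 20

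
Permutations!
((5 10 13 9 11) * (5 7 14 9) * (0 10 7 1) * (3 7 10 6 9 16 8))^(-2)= ((0 6 9 11 1)(3 7 14 16 8)(5 10 13))^(-2)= (0 11 6 1 9)(3 16 7 8 14)(5 10 13)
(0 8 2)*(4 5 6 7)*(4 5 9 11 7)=(0 8 2)(4 9 11 7 5 6)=[8, 1, 0, 3, 9, 6, 4, 5, 2, 11, 10, 7]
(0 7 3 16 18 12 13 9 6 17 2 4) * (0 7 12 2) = (0 12 13 9 6 17)(2 4 7 3 16 18) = [12, 1, 4, 16, 7, 5, 17, 3, 8, 6, 10, 11, 13, 9, 14, 15, 18, 0, 2]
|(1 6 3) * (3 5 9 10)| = 6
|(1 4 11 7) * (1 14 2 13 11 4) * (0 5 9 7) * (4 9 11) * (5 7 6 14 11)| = 6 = |(0 7 11)(2 13 4 9 6 14)|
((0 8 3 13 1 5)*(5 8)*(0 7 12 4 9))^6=(1 3)(8 13)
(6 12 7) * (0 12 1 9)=(0 12 7 6 1 9)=[12, 9, 2, 3, 4, 5, 1, 6, 8, 0, 10, 11, 7]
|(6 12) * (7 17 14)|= |(6 12)(7 17 14)|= 6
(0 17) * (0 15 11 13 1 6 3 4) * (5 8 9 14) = (0 17 15 11 13 1 6 3 4)(5 8 9 14) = [17, 6, 2, 4, 0, 8, 3, 7, 9, 14, 10, 13, 12, 1, 5, 11, 16, 15]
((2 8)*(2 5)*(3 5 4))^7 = ((2 8 4 3 5))^7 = (2 4 5 8 3)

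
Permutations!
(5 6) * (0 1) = (0 1)(5 6) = [1, 0, 2, 3, 4, 6, 5]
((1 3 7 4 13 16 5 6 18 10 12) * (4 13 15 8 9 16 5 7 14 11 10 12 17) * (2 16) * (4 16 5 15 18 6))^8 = (1 13 12 7 18 16 4 17 5 10 2 11 9 14 8 3 15) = ((1 3 14 11 10 17 16 7 13 15 8 9 2 5 4 18 12))^8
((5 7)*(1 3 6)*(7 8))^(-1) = ((1 3 6)(5 8 7))^(-1) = (1 6 3)(5 7 8)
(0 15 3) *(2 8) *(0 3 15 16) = (0 16)(2 8) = [16, 1, 8, 3, 4, 5, 6, 7, 2, 9, 10, 11, 12, 13, 14, 15, 0]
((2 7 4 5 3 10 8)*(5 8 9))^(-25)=((2 7 4 8)(3 10 9 5))^(-25)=(2 8 4 7)(3 5 9 10)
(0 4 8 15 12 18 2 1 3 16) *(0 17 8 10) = (0 4 10)(1 3 16 17 8 15 12 18 2) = [4, 3, 1, 16, 10, 5, 6, 7, 15, 9, 0, 11, 18, 13, 14, 12, 17, 8, 2]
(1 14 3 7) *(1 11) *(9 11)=(1 14 3 7 9 11)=[0, 14, 2, 7, 4, 5, 6, 9, 8, 11, 10, 1, 12, 13, 3]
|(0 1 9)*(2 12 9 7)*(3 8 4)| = |(0 1 7 2 12 9)(3 8 4)| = 6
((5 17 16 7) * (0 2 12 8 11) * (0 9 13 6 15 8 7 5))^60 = ((0 2 12 7)(5 17 16)(6 15 8 11 9 13))^60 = (17)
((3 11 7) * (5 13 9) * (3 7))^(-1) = ((3 11)(5 13 9))^(-1) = (3 11)(5 9 13)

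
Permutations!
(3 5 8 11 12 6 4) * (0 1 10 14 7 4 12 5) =(0 1 10 14 7 4 3)(5 8 11)(6 12) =[1, 10, 2, 0, 3, 8, 12, 4, 11, 9, 14, 5, 6, 13, 7]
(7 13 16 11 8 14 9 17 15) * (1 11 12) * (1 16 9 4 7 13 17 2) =(1 11 8 14 4 7 17 15 13 9 2)(12 16) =[0, 11, 1, 3, 7, 5, 6, 17, 14, 2, 10, 8, 16, 9, 4, 13, 12, 15]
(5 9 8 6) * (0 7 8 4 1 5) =(0 7 8 6)(1 5 9 4) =[7, 5, 2, 3, 1, 9, 0, 8, 6, 4]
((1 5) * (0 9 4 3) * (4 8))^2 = (0 8 3 9 4)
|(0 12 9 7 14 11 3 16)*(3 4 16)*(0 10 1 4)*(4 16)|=6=|(0 12 9 7 14 11)(1 16 10)|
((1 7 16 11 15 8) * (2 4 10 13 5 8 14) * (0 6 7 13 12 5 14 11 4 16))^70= (16)(0 6 7)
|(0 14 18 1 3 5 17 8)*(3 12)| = |(0 14 18 1 12 3 5 17 8)| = 9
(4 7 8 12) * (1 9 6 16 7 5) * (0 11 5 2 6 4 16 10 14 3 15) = (0 11 5 1 9 4 2 6 10 14 3 15)(7 8 12 16) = [11, 9, 6, 15, 2, 1, 10, 8, 12, 4, 14, 5, 16, 13, 3, 0, 7]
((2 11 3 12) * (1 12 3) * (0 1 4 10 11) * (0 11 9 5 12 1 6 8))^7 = (12)(0 6 8) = ((0 6 8)(2 11 4 10 9 5 12))^7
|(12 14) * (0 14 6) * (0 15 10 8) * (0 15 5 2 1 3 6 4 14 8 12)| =35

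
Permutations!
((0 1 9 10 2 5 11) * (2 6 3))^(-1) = ((0 1 9 10 6 3 2 5 11))^(-1) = (0 11 5 2 3 6 10 9 1)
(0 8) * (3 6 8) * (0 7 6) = (0 3)(6 8 7) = [3, 1, 2, 0, 4, 5, 8, 6, 7]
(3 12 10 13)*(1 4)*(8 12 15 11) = [0, 4, 2, 15, 1, 5, 6, 7, 12, 9, 13, 8, 10, 3, 14, 11] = (1 4)(3 15 11 8 12 10 13)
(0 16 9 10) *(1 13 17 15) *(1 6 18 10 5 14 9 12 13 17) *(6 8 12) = [16, 17, 2, 3, 4, 14, 18, 7, 12, 5, 0, 11, 13, 1, 9, 8, 6, 15, 10] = (0 16 6 18 10)(1 17 15 8 12 13)(5 14 9)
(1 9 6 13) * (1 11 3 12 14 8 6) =(1 9)(3 12 14 8 6 13 11) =[0, 9, 2, 12, 4, 5, 13, 7, 6, 1, 10, 3, 14, 11, 8]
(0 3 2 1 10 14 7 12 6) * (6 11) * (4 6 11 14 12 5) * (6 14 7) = (0 3 2 1 10 12 7 5 4 14 6) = [3, 10, 1, 2, 14, 4, 0, 5, 8, 9, 12, 11, 7, 13, 6]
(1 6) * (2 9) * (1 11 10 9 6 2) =(1 2 6 11 10 9) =[0, 2, 6, 3, 4, 5, 11, 7, 8, 1, 9, 10]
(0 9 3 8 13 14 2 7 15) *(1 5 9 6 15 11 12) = [6, 5, 7, 8, 4, 9, 15, 11, 13, 3, 10, 12, 1, 14, 2, 0] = (0 6 15)(1 5 9 3 8 13 14 2 7 11 12)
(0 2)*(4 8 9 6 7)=(0 2)(4 8 9 6 7)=[2, 1, 0, 3, 8, 5, 7, 4, 9, 6]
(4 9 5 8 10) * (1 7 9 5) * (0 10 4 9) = (0 10 9 1 7)(4 5 8) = [10, 7, 2, 3, 5, 8, 6, 0, 4, 1, 9]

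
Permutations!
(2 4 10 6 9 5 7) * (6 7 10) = (2 4 6 9 5 10 7) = [0, 1, 4, 3, 6, 10, 9, 2, 8, 5, 7]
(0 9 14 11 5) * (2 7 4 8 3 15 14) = [9, 1, 7, 15, 8, 0, 6, 4, 3, 2, 10, 5, 12, 13, 11, 14] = (0 9 2 7 4 8 3 15 14 11 5)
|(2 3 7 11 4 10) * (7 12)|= |(2 3 12 7 11 4 10)|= 7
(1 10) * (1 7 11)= (1 10 7 11)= [0, 10, 2, 3, 4, 5, 6, 11, 8, 9, 7, 1]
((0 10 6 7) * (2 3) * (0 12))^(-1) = (0 12 7 6 10)(2 3)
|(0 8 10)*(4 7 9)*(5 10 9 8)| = 12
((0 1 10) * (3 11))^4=(11)(0 1 10)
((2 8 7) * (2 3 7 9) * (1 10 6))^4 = (1 10 6)(2 8 9)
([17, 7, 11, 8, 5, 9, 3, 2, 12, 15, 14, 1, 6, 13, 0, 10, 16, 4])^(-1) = [14, 11, 7, 6, 17, 4, 12, 1, 3, 5, 15, 2, 8, 13, 10, 9, 16, 0]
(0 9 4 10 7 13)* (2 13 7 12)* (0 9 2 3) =(0 2 13 9 4 10 12 3) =[2, 1, 13, 0, 10, 5, 6, 7, 8, 4, 12, 11, 3, 9]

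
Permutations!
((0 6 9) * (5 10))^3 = (5 10)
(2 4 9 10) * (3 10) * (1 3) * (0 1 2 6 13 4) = (0 1 3 10 6 13 4 9 2) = [1, 3, 0, 10, 9, 5, 13, 7, 8, 2, 6, 11, 12, 4]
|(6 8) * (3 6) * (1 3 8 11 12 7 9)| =|(1 3 6 11 12 7 9)| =7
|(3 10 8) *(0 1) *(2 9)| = 6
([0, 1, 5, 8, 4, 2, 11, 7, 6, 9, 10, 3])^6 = (3 6)(8 11)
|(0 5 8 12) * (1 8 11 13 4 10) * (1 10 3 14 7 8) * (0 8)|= 8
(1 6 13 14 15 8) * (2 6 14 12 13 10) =(1 14 15 8)(2 6 10)(12 13) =[0, 14, 6, 3, 4, 5, 10, 7, 1, 9, 2, 11, 13, 12, 15, 8]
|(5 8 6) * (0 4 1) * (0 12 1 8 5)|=|(0 4 8 6)(1 12)|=4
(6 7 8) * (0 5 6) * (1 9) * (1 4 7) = [5, 9, 2, 3, 7, 6, 1, 8, 0, 4] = (0 5 6 1 9 4 7 8)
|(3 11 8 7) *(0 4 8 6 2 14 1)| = |(0 4 8 7 3 11 6 2 14 1)| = 10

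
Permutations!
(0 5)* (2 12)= (0 5)(2 12)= [5, 1, 12, 3, 4, 0, 6, 7, 8, 9, 10, 11, 2]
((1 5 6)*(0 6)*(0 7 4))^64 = ((0 6 1 5 7 4))^64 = (0 7 1)(4 5 6)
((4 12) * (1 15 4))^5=(1 15 4 12)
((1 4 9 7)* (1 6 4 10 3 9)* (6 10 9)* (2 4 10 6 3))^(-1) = ((1 9 7 6 10 2 4))^(-1) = (1 4 2 10 6 7 9)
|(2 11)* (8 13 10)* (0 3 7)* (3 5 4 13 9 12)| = |(0 5 4 13 10 8 9 12 3 7)(2 11)| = 10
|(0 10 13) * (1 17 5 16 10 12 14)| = 9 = |(0 12 14 1 17 5 16 10 13)|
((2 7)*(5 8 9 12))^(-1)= (2 7)(5 12 9 8)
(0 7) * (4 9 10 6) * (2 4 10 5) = (0 7)(2 4 9 5)(6 10) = [7, 1, 4, 3, 9, 2, 10, 0, 8, 5, 6]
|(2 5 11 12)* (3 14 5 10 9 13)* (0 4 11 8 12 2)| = 12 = |(0 4 11 2 10 9 13 3 14 5 8 12)|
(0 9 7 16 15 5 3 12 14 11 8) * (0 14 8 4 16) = (0 9 7)(3 12 8 14 11 4 16 15 5) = [9, 1, 2, 12, 16, 3, 6, 0, 14, 7, 10, 4, 8, 13, 11, 5, 15]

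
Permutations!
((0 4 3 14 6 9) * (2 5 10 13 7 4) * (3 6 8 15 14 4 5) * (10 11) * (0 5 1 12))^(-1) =((0 2 3 4 6 9 5 11 10 13 7 1 12)(8 15 14))^(-1) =(0 12 1 7 13 10 11 5 9 6 4 3 2)(8 14 15)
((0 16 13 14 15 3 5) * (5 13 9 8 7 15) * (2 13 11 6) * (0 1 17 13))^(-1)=(0 2 6 11 3 15 7 8 9 16)(1 5 14 13 17)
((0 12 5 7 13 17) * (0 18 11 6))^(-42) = (0 7 18)(5 17 6)(11 12 13)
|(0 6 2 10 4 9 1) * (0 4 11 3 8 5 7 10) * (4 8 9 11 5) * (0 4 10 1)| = 35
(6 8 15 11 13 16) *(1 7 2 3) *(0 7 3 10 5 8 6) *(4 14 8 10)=[7, 3, 4, 1, 14, 10, 6, 2, 15, 9, 5, 13, 12, 16, 8, 11, 0]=(0 7 2 4 14 8 15 11 13 16)(1 3)(5 10)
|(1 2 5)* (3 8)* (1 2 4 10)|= 6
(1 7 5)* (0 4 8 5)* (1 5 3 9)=(0 4 8 3 9 1 7)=[4, 7, 2, 9, 8, 5, 6, 0, 3, 1]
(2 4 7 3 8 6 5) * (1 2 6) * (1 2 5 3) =(1 5 6 3 8 2 4 7) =[0, 5, 4, 8, 7, 6, 3, 1, 2]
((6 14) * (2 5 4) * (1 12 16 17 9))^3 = (1 17 12 9 16)(6 14)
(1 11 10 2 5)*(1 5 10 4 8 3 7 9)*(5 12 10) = [0, 11, 5, 7, 8, 12, 6, 9, 3, 1, 2, 4, 10] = (1 11 4 8 3 7 9)(2 5 12 10)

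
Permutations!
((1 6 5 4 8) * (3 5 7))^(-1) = ((1 6 7 3 5 4 8))^(-1) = (1 8 4 5 3 7 6)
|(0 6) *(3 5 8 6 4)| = |(0 4 3 5 8 6)| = 6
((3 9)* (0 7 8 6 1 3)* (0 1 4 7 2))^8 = (1 9 3) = ((0 2)(1 3 9)(4 7 8 6))^8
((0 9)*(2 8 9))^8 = ((0 2 8 9))^8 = (9)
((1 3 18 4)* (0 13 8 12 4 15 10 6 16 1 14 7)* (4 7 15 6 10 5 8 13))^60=((0 4 14 15 5 8 12 7)(1 3 18 6 16))^60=(18)(0 5)(4 8)(7 15)(12 14)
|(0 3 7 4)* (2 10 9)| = 12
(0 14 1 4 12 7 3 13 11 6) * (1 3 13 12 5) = [14, 4, 2, 12, 5, 1, 0, 13, 8, 9, 10, 6, 7, 11, 3] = (0 14 3 12 7 13 11 6)(1 4 5)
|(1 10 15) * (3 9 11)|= 3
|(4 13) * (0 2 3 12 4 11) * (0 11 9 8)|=|(0 2 3 12 4 13 9 8)|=8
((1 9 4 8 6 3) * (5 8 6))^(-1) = (1 3 6 4 9)(5 8)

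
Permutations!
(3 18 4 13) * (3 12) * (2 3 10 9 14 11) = (2 3 18 4 13 12 10 9 14 11) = [0, 1, 3, 18, 13, 5, 6, 7, 8, 14, 9, 2, 10, 12, 11, 15, 16, 17, 4]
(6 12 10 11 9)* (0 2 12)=(0 2 12 10 11 9 6)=[2, 1, 12, 3, 4, 5, 0, 7, 8, 6, 11, 9, 10]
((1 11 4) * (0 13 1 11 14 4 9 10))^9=((0 13 1 14 4 11 9 10))^9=(0 13 1 14 4 11 9 10)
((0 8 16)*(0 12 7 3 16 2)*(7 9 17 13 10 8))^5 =((0 7 3 16 12 9 17 13 10 8 2))^5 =(0 9 2 12 8 16 10 3 13 7 17)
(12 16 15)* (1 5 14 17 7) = (1 5 14 17 7)(12 16 15) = [0, 5, 2, 3, 4, 14, 6, 1, 8, 9, 10, 11, 16, 13, 17, 12, 15, 7]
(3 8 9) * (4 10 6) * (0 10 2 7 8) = (0 10 6 4 2 7 8 9 3) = [10, 1, 7, 0, 2, 5, 4, 8, 9, 3, 6]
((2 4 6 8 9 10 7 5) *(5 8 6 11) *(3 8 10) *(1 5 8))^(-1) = (1 3 9 8 11 4 2 5)(7 10)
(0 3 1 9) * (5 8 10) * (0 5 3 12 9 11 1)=(0 12 9 5 8 10 3)(1 11)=[12, 11, 2, 0, 4, 8, 6, 7, 10, 5, 3, 1, 9]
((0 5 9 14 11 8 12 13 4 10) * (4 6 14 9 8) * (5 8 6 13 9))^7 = ((0 8 12 9 5 6 14 11 4 10))^7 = (0 11 5 8 4 6 12 10 14 9)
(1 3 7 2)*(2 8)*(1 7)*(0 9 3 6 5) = [9, 6, 7, 1, 4, 0, 5, 8, 2, 3] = (0 9 3 1 6 5)(2 7 8)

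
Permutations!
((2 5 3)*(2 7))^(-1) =((2 5 3 7))^(-1) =(2 7 3 5)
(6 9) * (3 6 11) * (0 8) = (0 8)(3 6 9 11) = [8, 1, 2, 6, 4, 5, 9, 7, 0, 11, 10, 3]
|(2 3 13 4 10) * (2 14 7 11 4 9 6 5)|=30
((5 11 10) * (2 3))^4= (5 11 10)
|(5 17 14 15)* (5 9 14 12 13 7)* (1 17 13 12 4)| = |(1 17 4)(5 13 7)(9 14 15)| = 3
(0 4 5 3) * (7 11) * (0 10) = (0 4 5 3 10)(7 11) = [4, 1, 2, 10, 5, 3, 6, 11, 8, 9, 0, 7]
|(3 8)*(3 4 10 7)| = |(3 8 4 10 7)| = 5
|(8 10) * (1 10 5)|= |(1 10 8 5)|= 4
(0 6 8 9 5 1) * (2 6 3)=(0 3 2 6 8 9 5 1)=[3, 0, 6, 2, 4, 1, 8, 7, 9, 5]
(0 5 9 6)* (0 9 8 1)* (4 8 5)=[4, 0, 2, 3, 8, 5, 9, 7, 1, 6]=(0 4 8 1)(6 9)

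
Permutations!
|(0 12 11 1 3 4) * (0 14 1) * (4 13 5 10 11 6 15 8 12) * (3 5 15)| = 42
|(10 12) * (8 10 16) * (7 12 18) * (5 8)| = 7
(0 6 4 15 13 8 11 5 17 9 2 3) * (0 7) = (0 6 4 15 13 8 11 5 17 9 2 3 7) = [6, 1, 3, 7, 15, 17, 4, 0, 11, 2, 10, 5, 12, 8, 14, 13, 16, 9]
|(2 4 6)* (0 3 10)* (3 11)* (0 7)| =|(0 11 3 10 7)(2 4 6)| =15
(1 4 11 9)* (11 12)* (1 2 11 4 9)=[0, 9, 11, 3, 12, 5, 6, 7, 8, 2, 10, 1, 4]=(1 9 2 11)(4 12)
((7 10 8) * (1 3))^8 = (7 8 10)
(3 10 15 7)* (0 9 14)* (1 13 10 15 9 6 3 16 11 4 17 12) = (0 6 3 15 7 16 11 4 17 12 1 13 10 9 14) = [6, 13, 2, 15, 17, 5, 3, 16, 8, 14, 9, 4, 1, 10, 0, 7, 11, 12]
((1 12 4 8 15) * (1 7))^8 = ((1 12 4 8 15 7))^8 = (1 4 15)(7 12 8)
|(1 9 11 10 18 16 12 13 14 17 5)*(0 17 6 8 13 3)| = 44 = |(0 17 5 1 9 11 10 18 16 12 3)(6 8 13 14)|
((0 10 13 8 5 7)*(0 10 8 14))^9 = (0 5 10 14 8 7 13)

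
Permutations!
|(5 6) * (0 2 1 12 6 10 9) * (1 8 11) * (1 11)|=|(0 2 8 1 12 6 5 10 9)|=9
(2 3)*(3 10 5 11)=[0, 1, 10, 2, 4, 11, 6, 7, 8, 9, 5, 3]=(2 10 5 11 3)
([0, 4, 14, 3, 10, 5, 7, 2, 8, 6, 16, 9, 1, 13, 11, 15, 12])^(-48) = [0, 10, 2, 3, 16, 5, 6, 7, 8, 9, 12, 11, 4, 13, 14, 15, 1]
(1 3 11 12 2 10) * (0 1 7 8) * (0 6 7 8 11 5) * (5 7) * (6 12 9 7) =[1, 3, 10, 6, 4, 0, 5, 11, 12, 7, 8, 9, 2] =(0 1 3 6 5)(2 10 8 12)(7 11 9)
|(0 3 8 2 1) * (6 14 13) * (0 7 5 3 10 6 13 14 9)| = 12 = |(14)(0 10 6 9)(1 7 5 3 8 2)|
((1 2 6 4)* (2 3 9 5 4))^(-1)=(1 4 5 9 3)(2 6)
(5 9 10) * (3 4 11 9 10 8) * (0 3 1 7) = (0 3 4 11 9 8 1 7)(5 10) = [3, 7, 2, 4, 11, 10, 6, 0, 1, 8, 5, 9]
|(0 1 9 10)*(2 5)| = 4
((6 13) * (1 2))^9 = ((1 2)(6 13))^9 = (1 2)(6 13)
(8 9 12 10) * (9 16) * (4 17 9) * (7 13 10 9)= (4 17 7 13 10 8 16)(9 12)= [0, 1, 2, 3, 17, 5, 6, 13, 16, 12, 8, 11, 9, 10, 14, 15, 4, 7]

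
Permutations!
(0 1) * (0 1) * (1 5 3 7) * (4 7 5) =(1 4 7)(3 5) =[0, 4, 2, 5, 7, 3, 6, 1]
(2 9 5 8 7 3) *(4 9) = [0, 1, 4, 2, 9, 8, 6, 3, 7, 5] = (2 4 9 5 8 7 3)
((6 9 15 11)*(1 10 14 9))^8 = (1 10 14 9 15 11 6)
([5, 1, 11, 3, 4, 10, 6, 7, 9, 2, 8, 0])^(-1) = (0 11 2 9 8 10 5)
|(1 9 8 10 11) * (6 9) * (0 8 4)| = |(0 8 10 11 1 6 9 4)| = 8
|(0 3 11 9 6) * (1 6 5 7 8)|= 9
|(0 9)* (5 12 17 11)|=|(0 9)(5 12 17 11)|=4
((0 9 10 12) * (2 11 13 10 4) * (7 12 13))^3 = (0 2 12 4 7 9 11)(10 13)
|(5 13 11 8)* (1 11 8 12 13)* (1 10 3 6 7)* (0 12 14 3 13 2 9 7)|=|(0 12 2 9 7 1 11 14 3 6)(5 10 13 8)|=20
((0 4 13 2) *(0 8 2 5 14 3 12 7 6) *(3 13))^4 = (0 7 3)(4 6 12)(5 14 13)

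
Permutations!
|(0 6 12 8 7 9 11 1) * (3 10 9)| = 10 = |(0 6 12 8 7 3 10 9 11 1)|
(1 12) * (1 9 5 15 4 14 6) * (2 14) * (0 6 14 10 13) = (0 6 1 12 9 5 15 4 2 10 13) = [6, 12, 10, 3, 2, 15, 1, 7, 8, 5, 13, 11, 9, 0, 14, 4]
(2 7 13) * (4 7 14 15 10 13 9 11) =[0, 1, 14, 3, 7, 5, 6, 9, 8, 11, 13, 4, 12, 2, 15, 10] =(2 14 15 10 13)(4 7 9 11)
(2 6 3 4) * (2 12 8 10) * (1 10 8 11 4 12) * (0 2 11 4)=[2, 10, 6, 12, 1, 5, 3, 7, 8, 9, 11, 0, 4]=(0 2 6 3 12 4 1 10 11)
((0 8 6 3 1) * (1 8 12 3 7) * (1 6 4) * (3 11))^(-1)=(0 1 4 8 3 11 12)(6 7)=((0 12 11 3 8 4 1)(6 7))^(-1)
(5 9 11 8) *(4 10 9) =(4 10 9 11 8 5) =[0, 1, 2, 3, 10, 4, 6, 7, 5, 11, 9, 8]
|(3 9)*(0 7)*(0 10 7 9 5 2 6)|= |(0 9 3 5 2 6)(7 10)|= 6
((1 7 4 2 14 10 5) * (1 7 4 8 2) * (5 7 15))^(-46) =(15)(2 8 7 10 14)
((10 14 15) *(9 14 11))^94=(9 11 10 15 14)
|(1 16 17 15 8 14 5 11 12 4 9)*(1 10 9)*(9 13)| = |(1 16 17 15 8 14 5 11 12 4)(9 10 13)| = 30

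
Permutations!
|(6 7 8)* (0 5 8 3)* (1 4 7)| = |(0 5 8 6 1 4 7 3)| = 8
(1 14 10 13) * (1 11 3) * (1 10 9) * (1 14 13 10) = (1 13 11 3)(9 14) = [0, 13, 2, 1, 4, 5, 6, 7, 8, 14, 10, 3, 12, 11, 9]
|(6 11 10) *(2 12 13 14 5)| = |(2 12 13 14 5)(6 11 10)| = 15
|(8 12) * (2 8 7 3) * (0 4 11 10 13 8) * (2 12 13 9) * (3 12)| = |(0 4 11 10 9 2)(7 12)(8 13)| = 6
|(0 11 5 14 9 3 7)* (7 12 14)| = 4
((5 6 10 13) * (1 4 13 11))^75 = ((1 4 13 5 6 10 11))^75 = (1 10 5 4 11 6 13)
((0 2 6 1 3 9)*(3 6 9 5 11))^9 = (11)(1 6)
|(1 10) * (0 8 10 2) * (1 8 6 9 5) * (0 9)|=4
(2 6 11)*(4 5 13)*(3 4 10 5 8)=(2 6 11)(3 4 8)(5 13 10)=[0, 1, 6, 4, 8, 13, 11, 7, 3, 9, 5, 2, 12, 10]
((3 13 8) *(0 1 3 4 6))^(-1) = (0 6 4 8 13 3 1)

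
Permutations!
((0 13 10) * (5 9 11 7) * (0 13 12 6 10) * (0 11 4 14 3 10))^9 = (14)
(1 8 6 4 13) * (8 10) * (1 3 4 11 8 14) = [0, 10, 2, 4, 13, 5, 11, 7, 6, 9, 14, 8, 12, 3, 1] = (1 10 14)(3 4 13)(6 11 8)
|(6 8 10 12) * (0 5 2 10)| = |(0 5 2 10 12 6 8)| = 7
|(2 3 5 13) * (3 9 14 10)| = 7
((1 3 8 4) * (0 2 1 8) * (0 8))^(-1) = (0 4 8 3 1 2)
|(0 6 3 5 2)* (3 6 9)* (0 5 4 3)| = |(0 9)(2 5)(3 4)| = 2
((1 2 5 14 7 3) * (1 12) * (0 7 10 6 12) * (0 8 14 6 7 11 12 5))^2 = ((0 11 12 1 2)(3 8 14 10 7)(5 6))^2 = (0 12 2 11 1)(3 14 7 8 10)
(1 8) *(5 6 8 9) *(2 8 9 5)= [0, 5, 8, 3, 4, 6, 9, 7, 1, 2]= (1 5 6 9 2 8)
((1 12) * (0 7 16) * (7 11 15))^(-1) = (0 16 7 15 11)(1 12)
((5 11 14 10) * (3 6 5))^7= (3 6 5 11 14 10)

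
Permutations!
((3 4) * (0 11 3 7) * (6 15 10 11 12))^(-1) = ((0 12 6 15 10 11 3 4 7))^(-1) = (0 7 4 3 11 10 15 6 12)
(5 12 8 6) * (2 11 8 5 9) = (2 11 8 6 9)(5 12) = [0, 1, 11, 3, 4, 12, 9, 7, 6, 2, 10, 8, 5]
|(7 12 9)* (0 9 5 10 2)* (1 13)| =14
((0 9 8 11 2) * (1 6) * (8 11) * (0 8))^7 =(0 11 8 9 2)(1 6)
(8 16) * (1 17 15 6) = (1 17 15 6)(8 16) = [0, 17, 2, 3, 4, 5, 1, 7, 16, 9, 10, 11, 12, 13, 14, 6, 8, 15]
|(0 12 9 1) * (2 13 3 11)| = 4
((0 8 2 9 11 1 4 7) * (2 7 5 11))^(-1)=((0 8 7)(1 4 5 11)(2 9))^(-1)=(0 7 8)(1 11 5 4)(2 9)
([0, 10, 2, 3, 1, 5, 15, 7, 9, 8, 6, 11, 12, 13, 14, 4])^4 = [0, 4, 2, 3, 15, 5, 10, 7, 8, 9, 1, 11, 12, 13, 14, 6]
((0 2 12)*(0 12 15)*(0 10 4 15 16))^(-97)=(0 16 2)(4 10 15)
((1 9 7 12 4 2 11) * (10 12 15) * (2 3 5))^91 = (1 15 4 2 9 10 3 11 7 12 5)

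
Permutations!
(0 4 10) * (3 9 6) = (0 4 10)(3 9 6) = [4, 1, 2, 9, 10, 5, 3, 7, 8, 6, 0]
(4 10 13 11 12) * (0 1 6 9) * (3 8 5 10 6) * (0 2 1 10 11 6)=(0 10 13 6 9 2 1 3 8 5 11 12 4)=[10, 3, 1, 8, 0, 11, 9, 7, 5, 2, 13, 12, 4, 6]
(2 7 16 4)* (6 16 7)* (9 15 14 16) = (2 6 9 15 14 16 4) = [0, 1, 6, 3, 2, 5, 9, 7, 8, 15, 10, 11, 12, 13, 16, 14, 4]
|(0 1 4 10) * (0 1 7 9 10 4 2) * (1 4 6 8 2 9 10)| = |(0 7 10 4 6 8 2)(1 9)| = 14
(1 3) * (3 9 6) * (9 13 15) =(1 13 15 9 6 3) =[0, 13, 2, 1, 4, 5, 3, 7, 8, 6, 10, 11, 12, 15, 14, 9]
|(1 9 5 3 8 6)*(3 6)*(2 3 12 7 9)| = |(1 2 3 8 12 7 9 5 6)| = 9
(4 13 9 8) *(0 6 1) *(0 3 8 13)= (0 6 1 3 8 4)(9 13)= [6, 3, 2, 8, 0, 5, 1, 7, 4, 13, 10, 11, 12, 9]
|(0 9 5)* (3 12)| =6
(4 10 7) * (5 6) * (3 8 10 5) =(3 8 10 7 4 5 6) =[0, 1, 2, 8, 5, 6, 3, 4, 10, 9, 7]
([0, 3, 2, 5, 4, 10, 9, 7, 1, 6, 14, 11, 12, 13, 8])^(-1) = (1 8 14 10 5 3)(6 9)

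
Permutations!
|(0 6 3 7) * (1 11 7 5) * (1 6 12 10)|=|(0 12 10 1 11 7)(3 5 6)|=6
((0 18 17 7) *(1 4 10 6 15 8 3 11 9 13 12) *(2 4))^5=(0 18 17 7)(1 15 13 10 11 2 8 12 6 9 4 3)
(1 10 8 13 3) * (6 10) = (1 6 10 8 13 3) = [0, 6, 2, 1, 4, 5, 10, 7, 13, 9, 8, 11, 12, 3]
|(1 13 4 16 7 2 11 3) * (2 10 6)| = |(1 13 4 16 7 10 6 2 11 3)| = 10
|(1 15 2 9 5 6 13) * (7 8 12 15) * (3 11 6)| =|(1 7 8 12 15 2 9 5 3 11 6 13)| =12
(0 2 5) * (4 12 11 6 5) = [2, 1, 4, 3, 12, 0, 5, 7, 8, 9, 10, 6, 11] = (0 2 4 12 11 6 5)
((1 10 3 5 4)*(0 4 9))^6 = (0 9 5 3 10 1 4)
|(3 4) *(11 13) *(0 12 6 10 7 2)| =6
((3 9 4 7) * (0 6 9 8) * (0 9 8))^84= (9)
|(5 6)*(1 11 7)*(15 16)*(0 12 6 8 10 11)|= 18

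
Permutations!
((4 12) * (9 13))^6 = (13)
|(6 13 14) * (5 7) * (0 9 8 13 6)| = |(0 9 8 13 14)(5 7)| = 10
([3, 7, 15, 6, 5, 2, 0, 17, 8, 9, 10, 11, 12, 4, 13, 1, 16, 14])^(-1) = [6, 15, 5, 0, 13, 4, 3, 1, 8, 9, 10, 11, 12, 14, 17, 2, 16, 7]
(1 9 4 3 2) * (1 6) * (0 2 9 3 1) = (0 2 6)(1 3 9 4) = [2, 3, 6, 9, 1, 5, 0, 7, 8, 4]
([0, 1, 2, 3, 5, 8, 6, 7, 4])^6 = [0, 1, 2, 3, 4, 5, 6, 7, 8]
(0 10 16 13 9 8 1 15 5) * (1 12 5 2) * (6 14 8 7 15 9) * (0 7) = (0 10 16 13 6 14 8 12 5 7 15 2 1 9) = [10, 9, 1, 3, 4, 7, 14, 15, 12, 0, 16, 11, 5, 6, 8, 2, 13]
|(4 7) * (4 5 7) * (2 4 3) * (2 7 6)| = |(2 4 3 7 5 6)| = 6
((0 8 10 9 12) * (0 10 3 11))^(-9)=(12)(0 11 3 8)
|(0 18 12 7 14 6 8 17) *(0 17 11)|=|(0 18 12 7 14 6 8 11)|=8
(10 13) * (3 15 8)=[0, 1, 2, 15, 4, 5, 6, 7, 3, 9, 13, 11, 12, 10, 14, 8]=(3 15 8)(10 13)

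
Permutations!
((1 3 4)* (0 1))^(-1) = ((0 1 3 4))^(-1) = (0 4 3 1)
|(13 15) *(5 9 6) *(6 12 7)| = 10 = |(5 9 12 7 6)(13 15)|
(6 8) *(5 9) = (5 9)(6 8) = [0, 1, 2, 3, 4, 9, 8, 7, 6, 5]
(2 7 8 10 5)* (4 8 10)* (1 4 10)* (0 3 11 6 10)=(0 3 11 6 10 5 2 7 1 4 8)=[3, 4, 7, 11, 8, 2, 10, 1, 0, 9, 5, 6]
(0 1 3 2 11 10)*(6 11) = (0 1 3 2 6 11 10) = [1, 3, 6, 2, 4, 5, 11, 7, 8, 9, 0, 10]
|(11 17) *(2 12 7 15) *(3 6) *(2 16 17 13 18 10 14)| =22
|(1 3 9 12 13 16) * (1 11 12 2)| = |(1 3 9 2)(11 12 13 16)| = 4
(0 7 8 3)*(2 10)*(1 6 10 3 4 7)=[1, 6, 3, 0, 7, 5, 10, 8, 4, 9, 2]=(0 1 6 10 2 3)(4 7 8)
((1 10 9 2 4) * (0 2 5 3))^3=(0 1 5 2 10 3 4 9)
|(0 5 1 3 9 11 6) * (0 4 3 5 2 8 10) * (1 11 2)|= 11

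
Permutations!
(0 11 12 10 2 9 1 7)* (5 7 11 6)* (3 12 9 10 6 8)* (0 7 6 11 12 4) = (0 8 3 4)(1 12 11 9)(2 10)(5 6) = [8, 12, 10, 4, 0, 6, 5, 7, 3, 1, 2, 9, 11]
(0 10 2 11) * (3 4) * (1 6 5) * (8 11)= (0 10 2 8 11)(1 6 5)(3 4)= [10, 6, 8, 4, 3, 1, 5, 7, 11, 9, 2, 0]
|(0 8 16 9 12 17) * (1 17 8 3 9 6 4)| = 10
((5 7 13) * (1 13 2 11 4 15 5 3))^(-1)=((1 13 3)(2 11 4 15 5 7))^(-1)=(1 3 13)(2 7 5 15 4 11)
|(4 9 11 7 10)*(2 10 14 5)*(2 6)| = |(2 10 4 9 11 7 14 5 6)| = 9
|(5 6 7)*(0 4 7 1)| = |(0 4 7 5 6 1)| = 6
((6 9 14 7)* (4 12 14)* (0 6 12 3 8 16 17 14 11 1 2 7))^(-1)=(0 14 17 16 8 3 4 9 6)(1 11 12 7 2)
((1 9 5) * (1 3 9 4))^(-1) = (1 4)(3 5 9)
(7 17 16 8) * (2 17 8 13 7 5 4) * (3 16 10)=(2 17 10 3 16 13 7 8 5 4)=[0, 1, 17, 16, 2, 4, 6, 8, 5, 9, 3, 11, 12, 7, 14, 15, 13, 10]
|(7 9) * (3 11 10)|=|(3 11 10)(7 9)|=6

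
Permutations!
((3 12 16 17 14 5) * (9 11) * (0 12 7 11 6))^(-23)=((0 12 16 17 14 5 3 7 11 9 6))^(-23)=(0 6 9 11 7 3 5 14 17 16 12)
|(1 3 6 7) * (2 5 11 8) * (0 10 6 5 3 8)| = 10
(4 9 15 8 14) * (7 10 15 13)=(4 9 13 7 10 15 8 14)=[0, 1, 2, 3, 9, 5, 6, 10, 14, 13, 15, 11, 12, 7, 4, 8]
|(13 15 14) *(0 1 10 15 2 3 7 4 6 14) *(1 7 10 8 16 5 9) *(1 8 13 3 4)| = 44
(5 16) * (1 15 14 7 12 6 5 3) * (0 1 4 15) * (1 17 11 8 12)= (0 17 11 8 12 6 5 16 3 4 15 14 7 1)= [17, 0, 2, 4, 15, 16, 5, 1, 12, 9, 10, 8, 6, 13, 7, 14, 3, 11]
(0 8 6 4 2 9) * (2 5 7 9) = (0 8 6 4 5 7 9) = [8, 1, 2, 3, 5, 7, 4, 9, 6, 0]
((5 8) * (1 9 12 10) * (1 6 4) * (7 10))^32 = (1 10 9 6 12 4 7)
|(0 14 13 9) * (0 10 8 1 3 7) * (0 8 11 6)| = |(0 14 13 9 10 11 6)(1 3 7 8)| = 28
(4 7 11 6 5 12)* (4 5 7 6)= [0, 1, 2, 3, 6, 12, 7, 11, 8, 9, 10, 4, 5]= (4 6 7 11)(5 12)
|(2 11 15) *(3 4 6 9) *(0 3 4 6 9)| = 6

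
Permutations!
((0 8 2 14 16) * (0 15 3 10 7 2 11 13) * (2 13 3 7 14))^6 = ((0 8 11 3 10 14 16 15 7 13))^6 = (0 16 11 7 10)(3 13 14 8 15)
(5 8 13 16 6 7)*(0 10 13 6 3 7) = [10, 1, 2, 7, 4, 8, 0, 5, 6, 9, 13, 11, 12, 16, 14, 15, 3] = (0 10 13 16 3 7 5 8 6)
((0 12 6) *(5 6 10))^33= ((0 12 10 5 6))^33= (0 5 12 6 10)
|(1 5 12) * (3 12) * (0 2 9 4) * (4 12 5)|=6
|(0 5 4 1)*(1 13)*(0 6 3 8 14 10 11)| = 11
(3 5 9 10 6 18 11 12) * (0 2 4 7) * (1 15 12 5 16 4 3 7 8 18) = (0 2 3 16 4 8 18 11 5 9 10 6 1 15 12 7) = [2, 15, 3, 16, 8, 9, 1, 0, 18, 10, 6, 5, 7, 13, 14, 12, 4, 17, 11]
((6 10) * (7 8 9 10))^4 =(6 10 9 8 7)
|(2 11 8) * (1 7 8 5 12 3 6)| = 9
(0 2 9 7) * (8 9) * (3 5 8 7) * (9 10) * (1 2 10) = (0 10 9 3 5 8 1 2 7) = [10, 2, 7, 5, 4, 8, 6, 0, 1, 3, 9]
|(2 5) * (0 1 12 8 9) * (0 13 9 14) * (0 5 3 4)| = 18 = |(0 1 12 8 14 5 2 3 4)(9 13)|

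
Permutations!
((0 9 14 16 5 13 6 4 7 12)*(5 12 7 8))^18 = (0 16 9 12 14)(4 13 8 6 5)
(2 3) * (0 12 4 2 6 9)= (0 12 4 2 3 6 9)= [12, 1, 3, 6, 2, 5, 9, 7, 8, 0, 10, 11, 4]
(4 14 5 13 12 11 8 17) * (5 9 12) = (4 14 9 12 11 8 17)(5 13) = [0, 1, 2, 3, 14, 13, 6, 7, 17, 12, 10, 8, 11, 5, 9, 15, 16, 4]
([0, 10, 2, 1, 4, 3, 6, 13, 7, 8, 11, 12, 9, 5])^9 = [0, 3, 2, 5, 4, 13, 6, 8, 9, 12, 1, 10, 11, 7]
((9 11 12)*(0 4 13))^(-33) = ((0 4 13)(9 11 12))^(-33) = (13)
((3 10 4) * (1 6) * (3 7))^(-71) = ((1 6)(3 10 4 7))^(-71) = (1 6)(3 10 4 7)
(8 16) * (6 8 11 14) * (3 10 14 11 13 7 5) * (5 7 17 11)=(3 10 14 6 8 16 13 17 11 5)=[0, 1, 2, 10, 4, 3, 8, 7, 16, 9, 14, 5, 12, 17, 6, 15, 13, 11]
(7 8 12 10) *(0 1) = (0 1)(7 8 12 10) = [1, 0, 2, 3, 4, 5, 6, 8, 12, 9, 7, 11, 10]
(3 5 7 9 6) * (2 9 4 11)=(2 9 6 3 5 7 4 11)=[0, 1, 9, 5, 11, 7, 3, 4, 8, 6, 10, 2]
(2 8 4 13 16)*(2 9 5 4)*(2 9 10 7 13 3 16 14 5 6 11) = (2 8 9 6 11)(3 16 10 7 13 14 5 4) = [0, 1, 8, 16, 3, 4, 11, 13, 9, 6, 7, 2, 12, 14, 5, 15, 10]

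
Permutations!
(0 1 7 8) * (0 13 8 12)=(0 1 7 12)(8 13)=[1, 7, 2, 3, 4, 5, 6, 12, 13, 9, 10, 11, 0, 8]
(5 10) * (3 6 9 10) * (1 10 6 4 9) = [0, 10, 2, 4, 9, 3, 1, 7, 8, 6, 5] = (1 10 5 3 4 9 6)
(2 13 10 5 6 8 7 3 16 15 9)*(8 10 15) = (2 13 15 9)(3 16 8 7)(5 6 10) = [0, 1, 13, 16, 4, 6, 10, 3, 7, 2, 5, 11, 12, 15, 14, 9, 8]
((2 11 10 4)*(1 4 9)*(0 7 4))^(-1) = (0 1 9 10 11 2 4 7)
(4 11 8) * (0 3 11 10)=(0 3 11 8 4 10)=[3, 1, 2, 11, 10, 5, 6, 7, 4, 9, 0, 8]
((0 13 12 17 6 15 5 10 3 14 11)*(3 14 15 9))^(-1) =(0 11 14 10 5 15 3 9 6 17 12 13)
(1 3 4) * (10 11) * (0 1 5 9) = (0 1 3 4 5 9)(10 11) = [1, 3, 2, 4, 5, 9, 6, 7, 8, 0, 11, 10]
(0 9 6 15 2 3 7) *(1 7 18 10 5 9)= (0 1 7)(2 3 18 10 5 9 6 15)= [1, 7, 3, 18, 4, 9, 15, 0, 8, 6, 5, 11, 12, 13, 14, 2, 16, 17, 10]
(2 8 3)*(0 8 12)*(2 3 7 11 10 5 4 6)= [8, 1, 12, 3, 6, 4, 2, 11, 7, 9, 5, 10, 0]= (0 8 7 11 10 5 4 6 2 12)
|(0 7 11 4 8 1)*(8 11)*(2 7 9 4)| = |(0 9 4 11 2 7 8 1)| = 8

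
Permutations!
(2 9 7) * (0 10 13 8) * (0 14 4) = (0 10 13 8 14 4)(2 9 7) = [10, 1, 9, 3, 0, 5, 6, 2, 14, 7, 13, 11, 12, 8, 4]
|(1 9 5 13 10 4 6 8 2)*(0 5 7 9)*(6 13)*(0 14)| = 42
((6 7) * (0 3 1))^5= (0 1 3)(6 7)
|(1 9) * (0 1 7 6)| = 5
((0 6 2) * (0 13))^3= ((0 6 2 13))^3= (0 13 2 6)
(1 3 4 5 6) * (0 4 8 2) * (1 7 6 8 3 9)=(0 4 5 8 2)(1 9)(6 7)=[4, 9, 0, 3, 5, 8, 7, 6, 2, 1]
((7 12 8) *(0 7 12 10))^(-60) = ((0 7 10)(8 12))^(-60) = (12)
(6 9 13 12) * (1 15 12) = (1 15 12 6 9 13) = [0, 15, 2, 3, 4, 5, 9, 7, 8, 13, 10, 11, 6, 1, 14, 12]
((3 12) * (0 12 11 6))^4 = ((0 12 3 11 6))^4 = (0 6 11 3 12)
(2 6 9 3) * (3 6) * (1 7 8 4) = (1 7 8 4)(2 3)(6 9) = [0, 7, 3, 2, 1, 5, 9, 8, 4, 6]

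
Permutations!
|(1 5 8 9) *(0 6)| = |(0 6)(1 5 8 9)| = 4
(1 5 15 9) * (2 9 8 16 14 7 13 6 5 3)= (1 3 2 9)(5 15 8 16 14 7 13 6)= [0, 3, 9, 2, 4, 15, 5, 13, 16, 1, 10, 11, 12, 6, 7, 8, 14]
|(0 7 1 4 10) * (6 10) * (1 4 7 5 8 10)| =4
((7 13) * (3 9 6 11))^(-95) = ((3 9 6 11)(7 13))^(-95) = (3 9 6 11)(7 13)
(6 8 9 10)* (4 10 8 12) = [0, 1, 2, 3, 10, 5, 12, 7, 9, 8, 6, 11, 4] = (4 10 6 12)(8 9)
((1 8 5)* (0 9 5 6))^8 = ((0 9 5 1 8 6))^8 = (0 5 8)(1 6 9)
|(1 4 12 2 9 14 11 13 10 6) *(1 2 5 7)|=35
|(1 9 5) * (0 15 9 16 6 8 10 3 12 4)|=|(0 15 9 5 1 16 6 8 10 3 12 4)|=12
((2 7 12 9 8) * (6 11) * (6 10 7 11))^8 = (2 11 10 7 12 9 8)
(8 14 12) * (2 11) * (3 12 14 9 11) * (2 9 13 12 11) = (14)(2 3 11 9)(8 13 12) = [0, 1, 3, 11, 4, 5, 6, 7, 13, 2, 10, 9, 8, 12, 14]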